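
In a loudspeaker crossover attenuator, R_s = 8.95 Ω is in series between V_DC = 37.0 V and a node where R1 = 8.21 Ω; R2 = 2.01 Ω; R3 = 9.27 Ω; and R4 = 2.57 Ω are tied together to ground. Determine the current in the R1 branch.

I ≈ 0.410 A

Equivalent of the parallel group: R_p = 0.8958 Ω.
Node voltage V_A = V_DC · R_p/(R_s + R_p) = 37.0 × 0.09098 = 3.366 V.
I(R1) = V_A / R1 = 3.366/8.21 = 0.4100 A.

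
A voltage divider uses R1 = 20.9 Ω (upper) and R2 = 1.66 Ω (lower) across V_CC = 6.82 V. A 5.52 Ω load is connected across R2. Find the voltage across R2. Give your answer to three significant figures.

V_out ≈ 0.392 V

R2 ‖ R_L = (1.66 × 5.52)/(1.66 + 5.52) = 1.276 Ω.
Now apply the divider: V_out = 6.82 × 0.05755 = 0.3925 V.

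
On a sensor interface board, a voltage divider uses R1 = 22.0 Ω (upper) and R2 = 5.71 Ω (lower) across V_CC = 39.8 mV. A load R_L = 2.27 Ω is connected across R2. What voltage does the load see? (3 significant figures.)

V_out ≈ 2.74 mV

R2 ‖ R_L = (5.71 × 2.27)/(5.71 + 2.27) = 1.624 Ω.
Then V_out = V_CC · R2'/(R1 + R2') = 39.8 × 1.624/23.62 = 2.736 mV.
(Unloaded it would be 8.20 mV; the load pulls it down.)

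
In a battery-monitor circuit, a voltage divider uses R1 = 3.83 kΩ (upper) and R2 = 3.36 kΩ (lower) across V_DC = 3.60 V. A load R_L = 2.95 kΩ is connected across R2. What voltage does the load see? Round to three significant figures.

V_out ≈ 1.05 V

First combine the lower leg with the load: R2 ‖ R_L = 1.571 kΩ.
Then V_out = V_DC · R2'/(R1 + R2') = 3.60 × 1.571/5.401 = 1.047 V.
(Unloaded it would be 1.68 V; the load pulls it down.)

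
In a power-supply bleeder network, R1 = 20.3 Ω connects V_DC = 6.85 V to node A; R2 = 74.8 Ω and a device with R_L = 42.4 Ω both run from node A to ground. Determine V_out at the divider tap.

V_out ≈ 3.91 V

First combine the lower leg with the load: R2 ‖ R_L = 27.06 Ω.
Voltage divider with the loaded lower leg: V_out = 6.85 × 27.06/(20.3 + 27.06) = 6.85 × 0.5714 = 3.914 V.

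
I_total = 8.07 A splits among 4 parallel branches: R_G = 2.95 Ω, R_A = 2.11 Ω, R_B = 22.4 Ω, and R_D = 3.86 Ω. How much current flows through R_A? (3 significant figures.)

I ≈ 3.43 A

ΣG = 1/2.95 + 1/2.11 + 1/22.4 + 1/3.86 = 1.117.
R_A takes the fraction G_k/ΣG = 0.4739/1.117 = 0.4244, so I = 8.07 × 0.4244 = 3.425 A.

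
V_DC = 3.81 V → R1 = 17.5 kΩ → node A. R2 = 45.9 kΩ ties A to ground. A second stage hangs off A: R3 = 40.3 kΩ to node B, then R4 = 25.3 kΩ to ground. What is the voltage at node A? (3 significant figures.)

Node A sees R2 in parallel with the series input of stage 2, R3 + R4 = 65.60 kΩ.
R2 ‖ (R3+R4) = 27.00 kΩ.
V_A = 3.81 × 27.00/(17.5 + 27.00) = 2.312 V.

V_A ≈ 2.31 V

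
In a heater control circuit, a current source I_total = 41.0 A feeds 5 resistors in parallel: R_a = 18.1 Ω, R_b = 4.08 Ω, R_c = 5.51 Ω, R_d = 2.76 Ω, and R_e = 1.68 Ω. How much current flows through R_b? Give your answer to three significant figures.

I ≈ 6.98 A

ΣG = 1/18.1 + 1/4.08 + 1/5.51 + 1/2.76 + 1/1.68 = 1.439.
By the current-divider rule, I = I_total · G_k/ΣG = 41.0 × 0.1703 = 6.981 A.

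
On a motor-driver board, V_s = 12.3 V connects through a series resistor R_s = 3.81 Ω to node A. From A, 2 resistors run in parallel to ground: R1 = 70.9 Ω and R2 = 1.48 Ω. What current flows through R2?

I ≈ 2.29 A

Combine the parallel branches: R_p = (1/70.9 + 1/1.48)⁻¹ = 1.450 Ω.
V_A by voltage divider: V_A = 12.3 × 1.450/(3.81 + 1.450) = 3.390 V.
I(R2) = V_A / R2 = 3.390/1.48 = 2.291 A.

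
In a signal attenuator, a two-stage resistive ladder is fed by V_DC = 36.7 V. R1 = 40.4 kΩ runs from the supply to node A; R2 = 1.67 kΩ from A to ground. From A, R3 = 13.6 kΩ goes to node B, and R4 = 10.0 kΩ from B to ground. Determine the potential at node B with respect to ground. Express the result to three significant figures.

V_B ≈ 0.578 V

Looking into the second stage from A: R3 + R4 = 23.60 kΩ appears in parallel with R2.
R2 ‖ (R3+R4) = 1.560 kΩ.
So V_A = 36.7 × 0.03717 = 1.364 V.
Stage 2 is unloaded, so V_B = V_A · R4/(R3+R4) = 1.364 × 10.0/23.60 = 0.5780 V.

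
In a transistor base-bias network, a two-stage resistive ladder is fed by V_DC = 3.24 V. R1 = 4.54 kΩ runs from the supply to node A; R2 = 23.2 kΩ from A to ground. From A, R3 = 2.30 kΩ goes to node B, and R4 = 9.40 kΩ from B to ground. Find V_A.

Node A sees R2 in parallel with the series input of stage 2, R3 + R4 = 11.70 kΩ.
R2 ‖ (R3+R4) = 7.778 kΩ.
V_A = 3.24 × 7.778/(4.54 + 7.778) = 2.046 V.

V_A ≈ 2.05 V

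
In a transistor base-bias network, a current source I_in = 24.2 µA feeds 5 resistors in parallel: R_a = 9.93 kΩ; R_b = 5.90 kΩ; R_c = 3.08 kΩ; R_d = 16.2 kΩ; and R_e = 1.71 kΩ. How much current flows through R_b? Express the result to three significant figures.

Conductances: ΣG = 1/9.93 + 1/5.90 + 1/3.08 + 1/16.2 + 1/1.71 = 1.241 (1/kΩ).
R_b takes the fraction G_k/ΣG = 0.1695/1.241 = 0.1365, so I = 24.2 × 0.1365 = 3.304 µA.

I ≈ 3.30 µA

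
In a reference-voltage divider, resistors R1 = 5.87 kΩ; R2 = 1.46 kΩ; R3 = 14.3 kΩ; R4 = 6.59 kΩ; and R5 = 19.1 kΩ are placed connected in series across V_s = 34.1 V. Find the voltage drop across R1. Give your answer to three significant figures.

Total series resistance ΣR = 5.87 + 1.46 + 14.3 + 6.59 + 19.1 = 47.32 kΩ.
V = V_s · R/ΣR = 34.1 × 0.1240 = 4.230 V.

V ≈ 4.23 V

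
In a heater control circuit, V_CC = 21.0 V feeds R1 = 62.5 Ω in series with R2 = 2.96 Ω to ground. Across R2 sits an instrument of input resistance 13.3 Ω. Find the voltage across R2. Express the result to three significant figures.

V_out ≈ 0.783 V

First combine the lower leg with the load: R2 ‖ R_L = 2.421 Ω.
Now apply the divider: V_out = 21.0 × 0.03729 = 0.7832 V.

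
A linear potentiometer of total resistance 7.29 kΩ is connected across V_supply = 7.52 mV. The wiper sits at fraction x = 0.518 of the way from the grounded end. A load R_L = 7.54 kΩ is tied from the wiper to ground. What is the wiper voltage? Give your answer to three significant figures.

Split the track: R_lower = x·R_p = 3.776 kΩ, R_upper = (1−x)·R_p = 3.514 kΩ.
R_L loads the lower segment: effective lower R = 2.516 kΩ.
V_out = 7.52 × 2.516/(3.514 + 2.516) = 3.138 mV.
(Unloaded: V_out = x·V_supply = 3.90 mV.)

V_out ≈ 3.14 mV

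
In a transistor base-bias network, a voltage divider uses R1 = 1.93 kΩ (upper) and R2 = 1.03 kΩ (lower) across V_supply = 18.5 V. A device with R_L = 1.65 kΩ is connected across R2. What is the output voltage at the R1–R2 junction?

V_out ≈ 4.58 V

R2 ‖ R_L = (1.03 × 1.65)/(1.03 + 1.65) = 0.6341 kΩ.
Now apply the divider: V_out = 18.5 × 0.2473 = 4.575 V.
(Unloaded it would be 6.44 V; the load pulls it down.)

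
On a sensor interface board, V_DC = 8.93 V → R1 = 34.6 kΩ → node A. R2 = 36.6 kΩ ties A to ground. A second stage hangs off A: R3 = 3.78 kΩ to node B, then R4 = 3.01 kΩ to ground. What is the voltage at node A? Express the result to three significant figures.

The second stage (R3 + R4 = 6.790 kΩ) loads node A in parallel with R2.
Effective lower resistance at A: R2 ‖ 6.790 = 5.727 kΩ.
First divider: V_A = V_DC · 5.727/(34.6 + 5.727) = 1.268 V.

V_A ≈ 1.27 V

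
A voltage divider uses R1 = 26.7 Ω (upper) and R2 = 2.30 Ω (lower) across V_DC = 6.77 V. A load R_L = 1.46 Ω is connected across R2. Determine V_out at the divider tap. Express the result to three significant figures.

The load sits in parallel with R2, giving an effective lower resistance R2' = R2·R_L/(R2+R_L) = 0.8931 Ω.
Voltage divider with the loaded lower leg: V_out = 6.77 × 0.8931/(26.7 + 0.8931) = 6.77 × 0.03237 = 0.2191 V.
(Unloaded it would be 0.537 V; the load pulls it down.)

V_out ≈ 0.219 V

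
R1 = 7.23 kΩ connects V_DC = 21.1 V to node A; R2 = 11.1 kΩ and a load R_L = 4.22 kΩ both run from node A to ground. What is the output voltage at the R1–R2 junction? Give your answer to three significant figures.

R2 ‖ R_L = (11.1 × 4.22)/(11.1 + 4.22) = 3.058 kΩ.
Now apply the divider: V_out = 21.1 × 0.2972 = 6.271 V.
(Unloaded it would be 12.8 V; the load pulls it down.)

V_out ≈ 6.27 V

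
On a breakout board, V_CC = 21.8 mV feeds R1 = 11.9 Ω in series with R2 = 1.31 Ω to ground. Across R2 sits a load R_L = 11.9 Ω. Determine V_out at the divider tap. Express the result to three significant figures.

R2 ‖ R_L = (1.31 × 11.9)/(1.31 + 11.9) = 1.180 Ω.
Then V_out = V_CC · R2'/(R1 + R2') = 21.8 × 1.180/13.08 = 1.967 mV.

V_out ≈ 1.97 mV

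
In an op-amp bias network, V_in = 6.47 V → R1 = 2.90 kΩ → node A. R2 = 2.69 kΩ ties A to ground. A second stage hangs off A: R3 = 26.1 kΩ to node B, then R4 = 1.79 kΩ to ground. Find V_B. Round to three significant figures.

Looking into the second stage from A: R3 + R4 = 27.89 kΩ appears in parallel with R2.
Effective lower resistance at A: R2 ‖ 27.89 = 2.453 kΩ.
So V_A = 6.47 × 0.4583 = 2.965 V.
Then the unloaded second divider: V_B = V_A × R4/(R3+R4) = 2.965 × 0.06418 = 0.1903 V.

V_B ≈ 0.190 V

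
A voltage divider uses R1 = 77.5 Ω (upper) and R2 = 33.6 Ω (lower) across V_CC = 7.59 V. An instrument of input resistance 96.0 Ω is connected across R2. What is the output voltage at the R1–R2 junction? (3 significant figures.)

V_out ≈ 1.84 V

R2 ‖ R_L = (33.6 × 96.0)/(33.6 + 96.0) = 24.89 Ω.
Now apply the divider: V_out = 7.59 × 0.2431 = 1.845 V.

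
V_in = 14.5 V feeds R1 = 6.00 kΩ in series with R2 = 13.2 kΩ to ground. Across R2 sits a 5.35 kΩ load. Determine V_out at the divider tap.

V_out ≈ 5.63 V

R2 ‖ R_L = (13.2 × 5.35)/(13.2 + 5.35) = 3.807 kΩ.
Then V_out = V_in · R2'/(R1 + R2') = 14.5 × 3.807/9.807 = 5.629 V.
(Unloaded it would be 9.97 V; the load pulls it down.)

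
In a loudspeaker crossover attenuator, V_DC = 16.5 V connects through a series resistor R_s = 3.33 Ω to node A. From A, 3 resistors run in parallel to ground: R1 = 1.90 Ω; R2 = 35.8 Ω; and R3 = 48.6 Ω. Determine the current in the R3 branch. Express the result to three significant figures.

I ≈ 0.117 A

Combine the parallel branches: R_p = (1/1.90 + 1/35.8 + 1/48.6)⁻¹ = 1.740 Ω.
Node voltage V_A = V_DC · R_p/(R_s + R_p) = 16.5 × 0.3432 = 5.662 V.
Branch current I = V_A/R3 = 5.662/48.6 = 0.1165 A.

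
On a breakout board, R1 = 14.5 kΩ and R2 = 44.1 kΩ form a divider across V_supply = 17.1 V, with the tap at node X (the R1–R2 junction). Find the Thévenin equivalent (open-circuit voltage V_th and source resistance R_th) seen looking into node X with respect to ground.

With X open, the divider is unloaded: V_th = 17.1 × 44.1/58.60 = 12.87 V.
Zeroing V_supply shorts the top of R1 to ground, so R_th = R1 ‖ R2 = 10.91 kΩ.

V_th ≈ 12.9 V, R_th ≈ 10.9 kΩ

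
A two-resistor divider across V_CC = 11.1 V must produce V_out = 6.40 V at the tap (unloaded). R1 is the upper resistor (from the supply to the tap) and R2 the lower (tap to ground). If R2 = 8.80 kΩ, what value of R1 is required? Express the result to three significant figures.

Required fraction k = V_out/V_CC = 0.5766.
Rearranging, R1 = R2·(1−k)/k = 8.80 × 0.7344 = 6.462 kΩ.

R1 ≈ 6.46 kΩ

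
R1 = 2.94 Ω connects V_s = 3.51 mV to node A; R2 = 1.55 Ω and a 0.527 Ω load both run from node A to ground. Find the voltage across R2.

R2 ‖ R_L = (1.55 × 0.527)/(1.55 + 0.527) = 0.3933 Ω.
Now apply the divider: V_out = 3.51 × 0.1180 = 0.4141 mV.

V_out ≈ 0.414 mV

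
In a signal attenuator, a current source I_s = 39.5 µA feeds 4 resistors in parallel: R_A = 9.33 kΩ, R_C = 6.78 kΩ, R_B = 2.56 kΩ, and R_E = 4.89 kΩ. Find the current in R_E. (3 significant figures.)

I ≈ 9.51 µA

Conductances: ΣG = 1/9.33 + 1/6.78 + 1/2.56 + 1/4.89 = 0.8498 (1/kΩ).
Current divider: I(R_E) = I_s · G_k/ΣG = 39.5 × (0.2045/0.8498) = 39.5 × 0.2406 = 9.505 µA.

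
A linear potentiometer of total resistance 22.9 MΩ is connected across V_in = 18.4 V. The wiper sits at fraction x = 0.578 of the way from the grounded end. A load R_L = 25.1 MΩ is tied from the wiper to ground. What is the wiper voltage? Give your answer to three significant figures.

The pot divides into 9.664 MΩ above the wiper and 13.24 MΩ below.
Lower segment in parallel with the load: 13.24 ‖ 25.1 = 8.666 MΩ.
Then V_out = V_in · 8.666/(9.664 + 8.666) = 8.699 V.
(Unloaded: V_out = x·V_in = 10.6 V.)

V_out ≈ 8.70 V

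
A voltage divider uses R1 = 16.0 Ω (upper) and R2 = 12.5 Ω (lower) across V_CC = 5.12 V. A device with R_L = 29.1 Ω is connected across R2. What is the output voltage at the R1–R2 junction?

R2 ‖ R_L = (12.5 × 29.1)/(12.5 + 29.1) = 8.744 Ω.
Now apply the divider: V_out = 5.12 × 0.3534 = 1.809 V.

V_out ≈ 1.81 V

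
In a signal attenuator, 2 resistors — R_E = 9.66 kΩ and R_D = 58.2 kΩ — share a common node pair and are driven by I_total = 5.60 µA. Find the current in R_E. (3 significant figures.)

I ≈ 4.80 µA

Two-branch current divider: I_k = I_total · R_other/(R_1 + R_2).
So I = 5.60 × 58.2/67.86 = 4.803 µA.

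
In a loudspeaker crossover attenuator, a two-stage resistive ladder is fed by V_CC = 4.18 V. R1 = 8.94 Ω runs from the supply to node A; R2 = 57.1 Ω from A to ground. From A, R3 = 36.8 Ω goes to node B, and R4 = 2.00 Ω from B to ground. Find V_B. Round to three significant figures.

Node A sees R2 in parallel with the series input of stage 2, R3 + R4 = 38.80 Ω.
R2 ‖ (R3+R4) = 23.10 Ω.
First divider: V_A = V_CC · 23.10/(8.94 + 23.10) = 3.014 V.
V_B = V_A × 0.05155 = 0.1553 V.

V_B ≈ 0.155 V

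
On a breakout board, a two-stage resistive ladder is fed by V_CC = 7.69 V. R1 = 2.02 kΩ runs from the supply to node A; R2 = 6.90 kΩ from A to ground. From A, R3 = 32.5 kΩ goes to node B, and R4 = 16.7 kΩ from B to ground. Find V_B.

V_B ≈ 1.96 V

The second stage (R3 + R4 = 49.20 kΩ) loads node A in parallel with R2.
Effective lower resistance at A: R2 ‖ 49.20 = 6.051 kΩ.
First divider: V_A = V_CC · 6.051/(2.02 + 6.051) = 5.765 V.
Stage 2 is unloaded, so V_B = V_A · R4/(R3+R4) = 5.765 × 16.7/49.20 = 1.957 V.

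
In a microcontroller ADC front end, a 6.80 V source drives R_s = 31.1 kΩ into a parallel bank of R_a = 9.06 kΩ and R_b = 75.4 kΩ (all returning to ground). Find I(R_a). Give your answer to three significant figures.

I ≈ 0.155 mA

Combine the parallel branches: R_p = (1/9.06 + 1/75.4)⁻¹ = 8.088 kΩ.
V_A by voltage divider: V_A = 6.80 × 8.088/(31.1 + 8.088) = 1.403 V.
Branch current I = V_A/R_a = 1.403/9.06 = 0.1549 mA.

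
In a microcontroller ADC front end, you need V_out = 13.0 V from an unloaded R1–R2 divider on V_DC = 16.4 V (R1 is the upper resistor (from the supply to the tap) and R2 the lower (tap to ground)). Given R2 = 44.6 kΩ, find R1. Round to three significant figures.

The divider ratio is R2/(R1+R2) = 13.0/16.4 = 0.7927.
Rearranging, R1 = R2·(1−k)/k = 44.6 × 0.2615 = 11.66 kΩ.

R1 ≈ 11.7 kΩ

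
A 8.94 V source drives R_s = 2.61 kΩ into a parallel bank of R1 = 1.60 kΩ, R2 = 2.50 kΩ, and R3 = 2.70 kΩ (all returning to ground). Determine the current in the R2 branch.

Parallel bank: R_p = 1/(1/1.60 + 1/2.50 + 1/2.70) = 0.7167 kΩ.
V_A by voltage divider: V_A = 8.94 × 0.7167/(2.61 + 0.7167) = 1.926 V.
I(R2) = V_A / R2 = 1.926/2.50 = 0.7704 mA.

I ≈ 0.770 mA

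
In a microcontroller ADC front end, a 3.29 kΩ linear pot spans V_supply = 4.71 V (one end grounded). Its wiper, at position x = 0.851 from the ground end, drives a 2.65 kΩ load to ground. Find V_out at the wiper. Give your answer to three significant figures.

V_out ≈ 3.46 V

Split the track: R_lower = x·R_p = 2.800 kΩ, R_upper = (1−x)·R_p = 0.4902 kΩ.
(x·R_p) ‖ R_L = 1.361 kΩ.
V_out = 4.71 × 1.361/(0.4902 + 1.361) = 3.463 V.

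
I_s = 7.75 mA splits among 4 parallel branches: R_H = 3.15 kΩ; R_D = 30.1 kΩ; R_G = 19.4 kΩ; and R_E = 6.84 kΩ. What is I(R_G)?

I ≈ 0.728 mA

ΣG = 1/3.15 + 1/30.1 + 1/19.4 + 1/6.84 = 0.5484.
By the current-divider rule, I = I_s · G_k/ΣG = 7.75 × 0.09399 = 0.7284 mA.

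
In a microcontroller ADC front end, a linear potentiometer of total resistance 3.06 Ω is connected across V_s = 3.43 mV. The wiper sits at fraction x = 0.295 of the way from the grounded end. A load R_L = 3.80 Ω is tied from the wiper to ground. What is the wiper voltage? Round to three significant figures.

Split the track: R_lower = x·R_p = 0.9027 Ω, R_upper = (1−x)·R_p = 2.157 Ω.
Lower segment in parallel with the load: 0.9027 ‖ 3.80 = 0.7294 Ω.
Then V_out = V_s · 0.7294/(2.157 + 0.7294) = 0.8667 mV.

V_out ≈ 0.867 mV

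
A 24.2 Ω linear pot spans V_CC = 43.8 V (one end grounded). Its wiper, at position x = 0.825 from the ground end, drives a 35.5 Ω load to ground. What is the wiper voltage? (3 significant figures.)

The pot divides into 4.235 Ω above the wiper and 19.96 Ω below.
R_L loads the lower segment: effective lower R = 12.78 Ω.
Then V_out = V_CC · 12.78/(4.235 + 12.78) = 32.90 V.

V_out ≈ 32.9 V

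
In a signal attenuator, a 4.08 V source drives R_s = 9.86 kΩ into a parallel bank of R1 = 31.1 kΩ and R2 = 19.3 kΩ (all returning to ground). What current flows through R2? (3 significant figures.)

Equivalent of the parallel group: R_p = 11.91 kΩ.
V_A = 4.08 × 11.91/21.77 = 2.232 V.
I(R2) = V_A / R2 = 2.232/19.3 = 0.1156 mA.

I ≈ 0.116 mA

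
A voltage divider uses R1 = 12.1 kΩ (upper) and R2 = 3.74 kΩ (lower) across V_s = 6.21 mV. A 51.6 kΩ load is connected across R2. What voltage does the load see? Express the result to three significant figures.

The load sits in parallel with R2, giving an effective lower resistance R2' = R2·R_L/(R2+R_L) = 3.487 kΩ.
Voltage divider with the loaded lower leg: V_out = 6.21 × 3.487/(12.1 + 3.487) = 6.21 × 0.2237 = 1.389 mV.
(Unloaded it would be 1.47 mV; the load pulls it down.)

V_out ≈ 1.39 mV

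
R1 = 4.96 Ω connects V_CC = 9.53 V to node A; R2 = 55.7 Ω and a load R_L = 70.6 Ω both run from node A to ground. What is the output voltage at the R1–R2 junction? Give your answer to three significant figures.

V_out ≈ 8.22 V

The load sits in parallel with R2, giving an effective lower resistance R2' = R2·R_L/(R2+R_L) = 31.14 Ω.
Then V_out = V_CC · R2'/(R1 + R2') = 9.53 × 31.14/36.10 = 8.220 V.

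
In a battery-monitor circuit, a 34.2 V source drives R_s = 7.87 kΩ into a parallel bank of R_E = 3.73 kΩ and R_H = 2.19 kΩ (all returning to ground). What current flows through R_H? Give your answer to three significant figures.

Equivalent of the parallel group: R_p = 1.380 kΩ.
V_A = 34.2 × 1.380/9.250 = 5.102 V.
Branch current I = V_A/R_H = 5.102/2.19 = 2.330 mA.
(Equivalently: I_total = 3.697 mA, then current-divider fraction G_k/ΣG = 0.6301.)

I ≈ 2.33 mA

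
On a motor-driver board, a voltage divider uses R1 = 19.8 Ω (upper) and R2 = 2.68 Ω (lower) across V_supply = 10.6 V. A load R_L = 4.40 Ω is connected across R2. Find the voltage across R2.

V_out ≈ 0.822 V

R2 ‖ R_L = (2.68 × 4.40)/(2.68 + 4.40) = 1.666 Ω.
Then V_out = V_supply · R2'/(R1 + R2') = 10.6 × 1.666/21.47 = 0.8225 V.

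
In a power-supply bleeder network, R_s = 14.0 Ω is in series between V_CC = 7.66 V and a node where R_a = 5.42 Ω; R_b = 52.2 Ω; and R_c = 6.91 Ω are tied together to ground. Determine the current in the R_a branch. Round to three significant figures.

Parallel bank: R_p = 1/(1/5.42 + 1/52.2 + 1/6.91) = 2.870 Ω.
V_A = 7.66 × 2.870/16.87 = 1.303 V.
I(R_a) = V_A / R_a = 1.303/5.42 = 0.2405 A.
(Check via current divider: I_total = 0.4540 A; share G_k/ΣG = 0.5296 → same result.)

I ≈ 0.240 A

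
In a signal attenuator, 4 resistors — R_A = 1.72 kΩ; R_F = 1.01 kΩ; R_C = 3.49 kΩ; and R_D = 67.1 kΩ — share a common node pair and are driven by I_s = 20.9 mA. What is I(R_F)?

Conductances: ΣG = 1/1.72 + 1/1.01 + 1/3.49 + 1/67.1 = 1.873 (1/kΩ).
By the current-divider rule, I = I_s · G_k/ΣG = 20.9 × 0.5286 = 11.05 mA.

I ≈ 11.0 mA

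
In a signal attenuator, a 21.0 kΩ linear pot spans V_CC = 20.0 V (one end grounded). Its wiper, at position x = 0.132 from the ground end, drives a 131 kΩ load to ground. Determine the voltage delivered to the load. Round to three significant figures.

The pot divides into 18.23 kΩ above the wiper and 2.772 kΩ below.
Lower segment in parallel with the load: 2.772 ‖ 131 = 2.715 kΩ.
Then V_out = V_CC · 2.715/(18.23 + 2.715) = 2.592 V.

V_out ≈ 2.59 V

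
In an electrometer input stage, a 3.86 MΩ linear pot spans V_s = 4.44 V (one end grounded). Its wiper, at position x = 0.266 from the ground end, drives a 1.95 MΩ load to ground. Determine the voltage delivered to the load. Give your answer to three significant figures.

The pot divides into 2.833 MΩ above the wiper and 1.027 MΩ below.
(x·R_p) ‖ R_L = 0.6726 MΩ.
V_out = 4.44 × 0.6726/(2.833 + 0.6726) = 0.8518 V.

V_out ≈ 0.852 V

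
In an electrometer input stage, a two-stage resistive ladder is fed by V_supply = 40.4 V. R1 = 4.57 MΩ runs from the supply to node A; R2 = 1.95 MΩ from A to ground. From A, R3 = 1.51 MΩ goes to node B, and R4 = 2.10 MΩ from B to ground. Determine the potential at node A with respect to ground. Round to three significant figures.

The second stage (R3 + R4 = 3.610 MΩ) loads node A in parallel with R2.
Effective lower resistance at A: R2 ‖ 3.610 = 1.266 MΩ.
So V_A = 40.4 × 0.2169 = 8.764 V.

V_A ≈ 8.76 V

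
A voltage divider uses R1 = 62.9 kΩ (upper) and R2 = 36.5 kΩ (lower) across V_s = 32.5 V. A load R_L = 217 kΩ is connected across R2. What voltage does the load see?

V_out ≈ 10.8 V

R2 ‖ R_L = (36.5 × 217)/(36.5 + 217) = 31.24 kΩ.
Now apply the divider: V_out = 32.5 × 0.3319 = 10.79 V.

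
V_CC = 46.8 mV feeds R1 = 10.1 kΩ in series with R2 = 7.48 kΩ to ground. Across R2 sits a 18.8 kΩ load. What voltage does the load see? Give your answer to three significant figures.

V_out ≈ 16.2 mV

The load sits in parallel with R2, giving an effective lower resistance R2' = R2·R_L/(R2+R_L) = 5.351 kΩ.
Then V_out = V_CC · R2'/(R1 + R2') = 46.8 × 5.351/15.45 = 16.21 mV.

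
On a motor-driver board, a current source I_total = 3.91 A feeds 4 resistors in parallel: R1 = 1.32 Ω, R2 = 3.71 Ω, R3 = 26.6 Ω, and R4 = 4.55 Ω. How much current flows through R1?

Total conductance ΣG = 1/1.32 + 1/3.71 + 1/26.6 + 1/4.55 = 1.284 (units of 1/Ω).
R1 takes the fraction G_k/ΣG = 0.7576/1.284 = 0.5898, so I = 3.91 × 0.5898 = 2.306 A.

I ≈ 2.31 A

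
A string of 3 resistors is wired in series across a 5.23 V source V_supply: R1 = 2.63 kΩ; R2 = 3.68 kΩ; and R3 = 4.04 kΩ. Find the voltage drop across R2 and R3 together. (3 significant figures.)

ΣR = 2.63 + 3.68 + 4.04 = 10.35 kΩ.
R_{R2..R3} = 3.68 + 4.04 = 7.720 kΩ.
Voltage divider: V = V_supply · (7.720 / 10.35) = 5.23 × 0.7459 = 3.901 V.

V ≈ 3.90 V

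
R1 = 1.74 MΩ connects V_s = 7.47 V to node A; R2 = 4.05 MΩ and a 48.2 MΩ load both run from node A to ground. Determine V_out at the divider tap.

V_out ≈ 5.10 V

The load sits in parallel with R2, giving an effective lower resistance R2' = R2·R_L/(R2+R_L) = 3.736 MΩ.
Then V_out = V_s · R2'/(R1 + R2') = 7.47 × 3.736/5.476 = 5.096 V.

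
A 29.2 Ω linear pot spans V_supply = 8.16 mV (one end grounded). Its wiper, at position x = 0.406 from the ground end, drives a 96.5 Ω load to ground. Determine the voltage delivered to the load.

V_out ≈ 3.09 mV

Lower segment x·R_p = 11.86 Ω; upper segment (1−x)·R_p = 17.34 Ω.
(x·R_p) ‖ R_L = 10.56 Ω.
V_out = 8.16 × 10.56/(17.34 + 10.56) = 3.088 mV.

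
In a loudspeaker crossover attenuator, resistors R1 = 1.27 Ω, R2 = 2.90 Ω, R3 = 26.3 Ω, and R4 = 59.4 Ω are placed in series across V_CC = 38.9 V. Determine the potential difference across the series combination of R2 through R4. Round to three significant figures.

V ≈ 38.4 V

Total series resistance ΣR = 1.27 + 2.90 + 26.3 + 59.4 = 89.87 Ω.
R_{R2..R4} = 2.90 + 26.3 + 59.4 = 88.60 Ω.
Voltage divider: V = V_CC · (88.60 / 89.87) = 38.9 × 0.9859 = 38.35 V.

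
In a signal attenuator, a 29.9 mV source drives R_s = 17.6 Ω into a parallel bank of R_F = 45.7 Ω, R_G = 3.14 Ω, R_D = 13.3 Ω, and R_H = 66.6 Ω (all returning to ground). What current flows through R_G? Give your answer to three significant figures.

I ≈ 1.11 mA

Parallel bank: R_p = 1/(1/45.7 + 1/3.14 + 1/13.3 + 1/66.6) = 2.323 Ω.
Node voltage V_A = V_in · R_p/(R_s + R_p) = 29.9 × 0.1166 = 3.486 mV.
I(R_G) = V_A / R_G = 3.486/3.14 = 1.110 mA.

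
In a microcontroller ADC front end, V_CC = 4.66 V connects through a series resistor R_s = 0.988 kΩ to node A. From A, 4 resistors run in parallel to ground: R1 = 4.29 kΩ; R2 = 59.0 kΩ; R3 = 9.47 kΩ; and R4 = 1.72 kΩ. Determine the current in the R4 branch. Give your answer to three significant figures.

I ≈ 1.41 mA

Combine the parallel branches: R_p = (1/4.29 + 1/59.0 + 1/9.47 + 1/1.72)⁻¹ = 1.067 kΩ.
V_A = 4.66 × 1.067/2.055 = 2.420 V.
Branch current I = V_A/R4 = 2.420/1.72 = 1.407 mA.
(Equivalently: I_total = 2.267 mA, then current-divider fraction G_k/ΣG = 0.6205.)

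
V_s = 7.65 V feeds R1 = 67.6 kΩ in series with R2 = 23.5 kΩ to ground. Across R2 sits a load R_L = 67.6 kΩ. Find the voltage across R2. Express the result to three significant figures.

V_out ≈ 1.57 V

First combine the lower leg with the load: R2 ‖ R_L = 17.44 kΩ.
Voltage divider with the loaded lower leg: V_out = 7.65 × 17.44/(67.6 + 17.44) = 7.65 × 0.2051 = 1.569 V.
(Unloaded it would be 1.97 V; the load pulls it down.)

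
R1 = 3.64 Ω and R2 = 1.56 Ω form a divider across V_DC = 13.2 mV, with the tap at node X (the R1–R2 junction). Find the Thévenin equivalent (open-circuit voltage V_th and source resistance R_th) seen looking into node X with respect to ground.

V_th is the unloaded tap voltage: V_DC · R2/(R1+R2) = 13.2 × 0.3000 = 3.960 mV.
With V_DC suppressed (replaced by a short), R_th = R1 ‖ R2 = (3.640 × 1.56)/(3.640 + 1.56) = 1.092 Ω.

V_th ≈ 3.96 mV, R_th ≈ 1.09 Ω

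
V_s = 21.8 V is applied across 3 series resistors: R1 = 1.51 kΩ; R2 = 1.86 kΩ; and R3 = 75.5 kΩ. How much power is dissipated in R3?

Series current I = V_s/ΣR = 21.8/78.87 = 0.2764 mA.
V(R3) = I·R = 20.87 V; P = V·I = 20.87 × 0.2764 = 5.768 mW.

P ≈ 5.77 mW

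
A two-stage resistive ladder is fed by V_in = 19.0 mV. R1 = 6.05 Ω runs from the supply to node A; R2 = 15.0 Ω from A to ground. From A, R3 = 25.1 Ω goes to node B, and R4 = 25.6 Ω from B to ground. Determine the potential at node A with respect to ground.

V_A ≈ 12.5 mV

Node A sees R2 in parallel with the series input of stage 2, R3 + R4 = 50.70 Ω.
R2 ‖ (R3+R4) = 11.58 Ω.
So V_A = 19.0 × 0.6567 = 12.48 mV.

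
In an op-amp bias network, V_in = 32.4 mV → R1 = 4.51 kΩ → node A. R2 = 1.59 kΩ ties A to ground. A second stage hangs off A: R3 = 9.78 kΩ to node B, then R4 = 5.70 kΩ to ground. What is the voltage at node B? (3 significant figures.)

The second stage (R3 + R4 = 15.48 kΩ) loads node A in parallel with R2.
R2 ‖ (R3+R4) = 1.442 kΩ.
V_A = 32.4 × 1.442/(4.51 + 1.442) = 7.849 mV.
V_B = V_A × 0.3682 = 2.890 mV.

V_B ≈ 2.89 mV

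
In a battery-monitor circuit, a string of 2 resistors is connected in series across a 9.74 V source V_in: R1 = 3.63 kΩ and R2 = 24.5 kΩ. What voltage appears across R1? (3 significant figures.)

Series total: ΣR = 3.63 + 24.5 = 28.13 kΩ.
V = V_in · R/ΣR = 9.74 × 0.1290 = 1.257 V.

V ≈ 1.26 V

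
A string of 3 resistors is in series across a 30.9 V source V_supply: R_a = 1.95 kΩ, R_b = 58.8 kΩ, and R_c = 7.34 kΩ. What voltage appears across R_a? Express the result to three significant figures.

V ≈ 0.885 V

Series total: ΣR = 1.95 + 58.8 + 7.34 = 68.09 kΩ.
V = V_supply · R/ΣR = 30.9 × 0.02864 = 0.8849 V.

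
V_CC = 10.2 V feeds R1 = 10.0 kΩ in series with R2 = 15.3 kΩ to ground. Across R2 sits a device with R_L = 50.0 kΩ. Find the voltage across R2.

V_out ≈ 5.50 V

The load sits in parallel with R2, giving an effective lower resistance R2' = R2·R_L/(R2+R_L) = 11.72 kΩ.
Now apply the divider: V_out = 10.2 × 0.5395 = 5.503 V.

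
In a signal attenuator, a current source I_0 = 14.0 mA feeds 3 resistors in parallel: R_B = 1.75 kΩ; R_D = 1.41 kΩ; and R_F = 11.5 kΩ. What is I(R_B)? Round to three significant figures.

I ≈ 5.85 mA

ΣG = 1/1.75 + 1/1.41 + 1/11.5 = 1.368.
Current divider: I(R_B) = I_0 · G_k/ΣG = 14.0 × (0.5714/1.368) = 14.0 × 0.4178 = 5.850 mA.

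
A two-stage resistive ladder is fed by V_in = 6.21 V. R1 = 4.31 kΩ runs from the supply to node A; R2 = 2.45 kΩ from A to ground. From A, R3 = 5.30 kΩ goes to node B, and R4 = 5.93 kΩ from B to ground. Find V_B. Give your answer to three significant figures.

Node A sees R2 in parallel with the series input of stage 2, R3 + R4 = 11.23 kΩ.
Effective lower resistance at A: R2 ‖ 11.23 = 2.011 kΩ.
V_A = 6.21 × 2.011/(4.31 + 2.011) = 1.976 V.
V_B = V_A × 0.5280 = 1.043 V.

V_B ≈ 1.04 V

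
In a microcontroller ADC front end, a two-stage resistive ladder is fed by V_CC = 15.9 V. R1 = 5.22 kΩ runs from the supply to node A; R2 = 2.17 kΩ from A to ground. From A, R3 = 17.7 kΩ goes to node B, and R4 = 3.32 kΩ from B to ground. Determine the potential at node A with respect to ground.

Looking into the second stage from A: R3 + R4 = 21.02 kΩ appears in parallel with R2.
R2 ‖ (R3+R4) = 1.967 kΩ.
First divider: V_A = V_CC · 1.967/(5.22 + 1.967) = 4.352 V.

V_A ≈ 4.35 V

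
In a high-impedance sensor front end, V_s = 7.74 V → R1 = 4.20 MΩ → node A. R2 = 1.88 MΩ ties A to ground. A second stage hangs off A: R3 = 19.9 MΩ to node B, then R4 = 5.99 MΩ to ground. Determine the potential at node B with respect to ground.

Looking into the second stage from A: R3 + R4 = 25.89 MΩ appears in parallel with R2.
Effective lower resistance at A: R2 ‖ 25.89 = 1.753 MΩ.
So V_A = 7.74 × 0.2944 = 2.279 V.
Stage 2 is unloaded, so V_B = V_A · R4/(R3+R4) = 2.279 × 5.99/25.89 = 0.5273 V.

V_B ≈ 0.527 V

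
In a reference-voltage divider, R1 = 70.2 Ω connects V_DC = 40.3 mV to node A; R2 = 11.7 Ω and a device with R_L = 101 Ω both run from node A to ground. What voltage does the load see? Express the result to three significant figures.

The load sits in parallel with R2, giving an effective lower resistance R2' = R2·R_L/(R2+R_L) = 10.49 Ω.
Voltage divider with the loaded lower leg: V_out = 40.3 × 10.49/(70.2 + 10.49) = 40.3 × 0.1300 = 5.237 mV.

V_out ≈ 5.24 mV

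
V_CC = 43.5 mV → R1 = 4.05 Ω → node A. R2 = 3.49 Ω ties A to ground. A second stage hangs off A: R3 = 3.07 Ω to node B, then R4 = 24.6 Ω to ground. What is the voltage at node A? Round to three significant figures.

Looking into the second stage from A: R3 + R4 = 27.67 Ω appears in parallel with R2.
R2 ‖ (R3+R4) = 3.099 Ω.
V_A = 43.5 × 3.099/(4.05 + 3.099) = 18.86 mV.

V_A ≈ 18.9 mV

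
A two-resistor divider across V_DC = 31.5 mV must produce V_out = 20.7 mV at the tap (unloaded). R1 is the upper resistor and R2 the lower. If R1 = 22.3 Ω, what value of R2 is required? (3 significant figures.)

V_out/V_DC = R2/(R1+R2) = 0.6571.
Rearranging, R2 = R1·k/(1−k) = 22.3 × 1.917 = 42.74 Ω.

R2 ≈ 42.7 Ω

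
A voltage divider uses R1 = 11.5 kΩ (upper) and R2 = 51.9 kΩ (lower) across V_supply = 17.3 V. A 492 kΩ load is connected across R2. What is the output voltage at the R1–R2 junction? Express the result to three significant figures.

V_out ≈ 13.9 V

R2 ‖ R_L = (51.9 × 492)/(51.9 + 492) = 46.95 kΩ.
Then V_out = V_supply · R2'/(R1 + R2') = 17.3 × 46.95/58.45 = 13.90 V.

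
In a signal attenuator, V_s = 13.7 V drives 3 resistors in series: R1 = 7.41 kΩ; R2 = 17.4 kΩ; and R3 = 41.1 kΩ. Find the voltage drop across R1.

Total series resistance ΣR = 7.41 + 17.4 + 41.1 = 65.91 kΩ.
Voltage divider: V = V_s · (7.410 / 65.91) = 13.7 × 0.1124 = 1.540 V.

V ≈ 1.54 V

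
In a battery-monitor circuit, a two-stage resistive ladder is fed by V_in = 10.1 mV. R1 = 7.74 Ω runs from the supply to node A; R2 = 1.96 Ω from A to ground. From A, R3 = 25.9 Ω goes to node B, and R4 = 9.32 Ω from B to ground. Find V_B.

V_B ≈ 0.517 mV

Looking into the second stage from A: R3 + R4 = 35.22 Ω appears in parallel with R2.
R2 ‖ (R3+R4) = 1.857 Ω.
V_A = 10.1 × 1.857/(7.74 + 1.857) = 1.954 mV.
Stage 2 is unloaded, so V_B = V_A · R4/(R3+R4) = 1.954 × 9.32/35.22 = 0.5171 mV.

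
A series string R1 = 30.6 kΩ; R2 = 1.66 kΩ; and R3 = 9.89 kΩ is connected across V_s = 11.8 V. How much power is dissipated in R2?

The common current is I = 11.8/42.15 = 0.2800 mA.
P = I²R = 0.07837 × 1.66 = 0.1301 mW.

P ≈ 0.130 mW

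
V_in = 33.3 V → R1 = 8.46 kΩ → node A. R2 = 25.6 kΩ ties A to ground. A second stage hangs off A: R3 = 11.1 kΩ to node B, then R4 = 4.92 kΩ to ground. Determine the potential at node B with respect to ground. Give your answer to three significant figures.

The second stage (R3 + R4 = 16.02 kΩ) loads node A in parallel with R2.
R2 ‖ (R3+R4) = 9.854 kΩ.
First divider: V_A = V_in · 9.854/(8.46 + 9.854) = 17.92 V.
Stage 2 is unloaded, so V_B = V_A · R4/(R3+R4) = 17.92 × 4.92/16.02 = 5.503 V.

V_B ≈ 5.50 V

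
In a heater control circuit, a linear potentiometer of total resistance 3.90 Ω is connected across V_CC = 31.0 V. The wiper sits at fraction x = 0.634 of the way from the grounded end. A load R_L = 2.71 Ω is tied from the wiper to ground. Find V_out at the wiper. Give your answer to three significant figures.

Split the track: R_lower = x·R_p = 2.473 Ω, R_upper = (1−x)·R_p = 1.427 Ω.
Lower segment in parallel with the load: 2.473 ‖ 2.71 = 1.293 Ω.
Loaded-divider output: V_out = 31.0 × 0.4753 = 14.73 V.
(Unloaded: V_out = x·V_CC = 19.7 V.)

V_out ≈ 14.7 V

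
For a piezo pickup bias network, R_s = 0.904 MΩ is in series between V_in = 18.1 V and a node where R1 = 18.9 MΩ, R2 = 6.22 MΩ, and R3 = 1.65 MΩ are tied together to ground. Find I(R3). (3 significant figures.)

I ≈ 6.30 µA

Parallel bank: R_p = 1/(1/18.9 + 1/6.22 + 1/1.65) = 1.220 MΩ.
Node voltage V_A = V_in · R_p/(R_s + R_p) = 18.1 × 0.5744 = 10.40 V.
Branch current I = V_A/R3 = 10.40/1.65 = 6.301 µA.
(Equivalently: I_total = 8.522 µA, then current-divider fraction G_k/ΣG = 0.7393.)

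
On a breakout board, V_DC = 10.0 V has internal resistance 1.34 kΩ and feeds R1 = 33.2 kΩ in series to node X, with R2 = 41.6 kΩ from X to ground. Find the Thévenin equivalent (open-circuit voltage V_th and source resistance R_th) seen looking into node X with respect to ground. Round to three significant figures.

V_th ≈ 5.46 V, R_th ≈ 18.9 kΩ

R1' = 1.34 + 33.2 = 34.54 kΩ (source resistance + R1).
With X open, the divider is unloaded: V_th = 10.0 × 41.6/76.14 = 5.464 V.
Zeroing V_DC shorts the top of R1' to ground, so R_th = R1' ‖ R2 = 18.87 kΩ.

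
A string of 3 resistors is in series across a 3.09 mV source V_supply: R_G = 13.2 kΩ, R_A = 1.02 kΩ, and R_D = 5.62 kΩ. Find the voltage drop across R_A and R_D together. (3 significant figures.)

Series total: ΣR = 13.2 + 1.02 + 5.62 = 19.84 kΩ.
R_{R_A..R_D} = 1.02 + 5.62 = 6.640 kΩ.
V = V_supply · R/ΣR = 3.09 × 0.3347 = 1.034 mV.

V ≈ 1.03 mV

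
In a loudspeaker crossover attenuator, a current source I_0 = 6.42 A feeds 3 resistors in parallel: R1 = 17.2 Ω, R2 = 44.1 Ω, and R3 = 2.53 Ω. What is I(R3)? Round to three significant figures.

I ≈ 5.33 A

Conductances: ΣG = 1/17.2 + 1/44.1 + 1/2.53 = 0.4761 (1/Ω).
Current divider: I(R3) = I_0 · G_k/ΣG = 6.42 × (0.3953/0.4761) = 6.42 × 0.8302 = 5.330 A.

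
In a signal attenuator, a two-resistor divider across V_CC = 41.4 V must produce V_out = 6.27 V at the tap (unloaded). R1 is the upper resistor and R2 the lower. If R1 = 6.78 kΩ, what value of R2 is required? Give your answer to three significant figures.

R2 ≈ 1.21 kΩ

Required fraction k = V_out/V_CC = 0.1514.
R2 = R1 · 0.1514/(1 − 0.1514) = 1.210 kΩ.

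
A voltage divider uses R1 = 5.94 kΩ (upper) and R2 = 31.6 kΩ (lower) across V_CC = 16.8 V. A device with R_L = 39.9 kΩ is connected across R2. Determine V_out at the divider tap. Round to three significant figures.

V_out ≈ 12.6 V

First combine the lower leg with the load: R2 ‖ R_L = 17.63 kΩ.
Now apply the divider: V_out = 16.8 × 0.7480 = 12.57 V.
(Unloaded it would be 14.1 V; the load pulls it down.)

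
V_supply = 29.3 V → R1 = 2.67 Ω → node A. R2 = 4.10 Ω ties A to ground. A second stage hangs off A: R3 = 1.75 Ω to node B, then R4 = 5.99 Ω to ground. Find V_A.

V_A ≈ 14.7 V

Looking into the second stage from A: R3 + R4 = 7.740 Ω appears in parallel with R2.
R2 ‖ (R3+R4) = 2.680 Ω.
V_A = 29.3 × 2.680/(2.67 + 2.680) = 14.68 V.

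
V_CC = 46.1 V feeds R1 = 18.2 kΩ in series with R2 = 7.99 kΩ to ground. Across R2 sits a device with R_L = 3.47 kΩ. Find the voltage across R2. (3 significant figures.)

V_out ≈ 5.41 V

The load sits in parallel with R2, giving an effective lower resistance R2' = R2·R_L/(R2+R_L) = 2.419 kΩ.
Voltage divider with the loaded lower leg: V_out = 46.1 × 2.419/(18.2 + 2.419) = 46.1 × 0.1173 = 5.409 V.
(Unloaded it would be 14.1 V; the load pulls it down.)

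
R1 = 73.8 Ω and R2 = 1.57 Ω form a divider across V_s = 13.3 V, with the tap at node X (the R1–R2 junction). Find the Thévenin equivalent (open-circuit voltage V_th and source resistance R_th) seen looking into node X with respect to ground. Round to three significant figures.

Open-circuit (no load on X): V_th = V_s · R2/(R1 + R2) = 13.3 × 1.57/(73.80 + 1.57) = 0.2770 V.
Zeroing V_s shorts the top of R1 to ground, so R_th = R1 ‖ R2 = 1.537 Ω.

V_th ≈ 0.277 V, R_th ≈ 1.54 Ω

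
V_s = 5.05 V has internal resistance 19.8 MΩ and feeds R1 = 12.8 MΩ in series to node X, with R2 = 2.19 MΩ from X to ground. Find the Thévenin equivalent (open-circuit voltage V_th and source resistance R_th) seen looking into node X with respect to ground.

R1' = 19.8 + 12.8 = 32.60 MΩ (source resistance + R1).
With X open, the divider is unloaded: V_th = 5.05 × 2.19/34.79 = 0.3179 V.
With V_s suppressed (replaced by a short), R_th = R1' ‖ R2 = (32.60 × 2.19)/(32.60 + 2.19) = 2.052 MΩ.

V_th ≈ 0.318 V, R_th ≈ 2.05 MΩ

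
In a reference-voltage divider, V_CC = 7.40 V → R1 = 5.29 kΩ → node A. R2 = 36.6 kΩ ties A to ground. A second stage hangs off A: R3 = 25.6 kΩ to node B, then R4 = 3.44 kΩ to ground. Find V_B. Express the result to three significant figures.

Looking into the second stage from A: R3 + R4 = 29.04 kΩ appears in parallel with R2.
Effective lower resistance at A: R2 ‖ 29.04 = 16.19 kΩ.
V_A = 7.40 × 16.19/(5.29 + 16.19) = 5.578 V.
Then the unloaded second divider: V_B = V_A × R4/(R3+R4) = 5.578 × 0.1185 = 0.6607 V.

V_B ≈ 0.661 V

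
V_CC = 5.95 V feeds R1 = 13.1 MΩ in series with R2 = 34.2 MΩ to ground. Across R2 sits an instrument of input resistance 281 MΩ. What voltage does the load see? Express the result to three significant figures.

First combine the lower leg with the load: R2 ‖ R_L = 30.49 MΩ.
Then V_out = V_CC · R2'/(R1 + R2') = 5.95 × 30.49/43.59 = 4.162 V.

V_out ≈ 4.16 V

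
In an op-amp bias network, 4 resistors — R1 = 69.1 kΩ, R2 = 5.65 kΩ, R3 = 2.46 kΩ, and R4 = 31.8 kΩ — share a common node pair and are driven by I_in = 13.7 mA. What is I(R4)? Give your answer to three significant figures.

I ≈ 0.684 mA

Total conductance ΣG = 1/69.1 + 1/5.65 + 1/2.46 + 1/31.8 = 0.6294 (units of 1/kΩ).
R4 takes the fraction G_k/ΣG = 0.03145/0.6294 = 0.04996, so I = 13.7 × 0.04996 = 0.6845 mA.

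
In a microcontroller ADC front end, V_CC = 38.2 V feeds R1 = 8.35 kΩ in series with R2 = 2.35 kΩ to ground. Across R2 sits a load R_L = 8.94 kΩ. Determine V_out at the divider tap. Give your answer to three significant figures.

V_out ≈ 6.96 V

R2 ‖ R_L = (2.35 × 8.94)/(2.35 + 8.94) = 1.861 kΩ.
Then V_out = V_CC · R2'/(R1 + R2') = 38.2 × 1.861/10.21 = 6.962 V.
(Unloaded it would be 8.39 V; the load pulls it down.)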